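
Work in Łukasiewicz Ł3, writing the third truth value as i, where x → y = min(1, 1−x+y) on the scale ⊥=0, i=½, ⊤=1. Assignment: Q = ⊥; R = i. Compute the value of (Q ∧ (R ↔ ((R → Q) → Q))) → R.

⊤

R → Q = i → ⊥ = i
(R → Q) → Q = i → ⊥ = i
R ↔ ((R → Q) → Q) = i ↔ i = ⊤
Q ∧ (R ↔ ((R → Q) → Q)) = ⊥ ∧ ⊤ = ⊥
(Q ∧ (R ↔ ((R → Q) → Q))) → R = ⊥ → i = ⊤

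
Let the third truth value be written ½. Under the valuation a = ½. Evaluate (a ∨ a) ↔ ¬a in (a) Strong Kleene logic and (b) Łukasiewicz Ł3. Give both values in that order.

In Strong Kleene logic: a ∨ a = ½ ∨ ½ = ½
¬a = ¬½ = ½
(a ∨ a) ↔ ¬a = ½ ↔ ½ = ½
In Łukasiewicz Ł3: a ∨ a = ½ ∨ ½ = ½
¬a = ¬½ = ½
(a ∨ a) ↔ ¬a = ½ ↔ ½ = true  [1 − |½−½|]
They differ because Strong Kleene logic and Łukasiewicz Ł3 treat ½ differently under implication.

½; true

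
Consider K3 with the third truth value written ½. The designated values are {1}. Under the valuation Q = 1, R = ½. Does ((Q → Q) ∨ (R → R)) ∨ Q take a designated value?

Yes

Q → Q = 1 → 1 = 1
R → R = ½ → ½ = ½
(Q → Q) ∨ (R → R) = 1 ∨ ½ = 1
((Q → Q) ∨ (R → R)) ∨ Q = 1 ∨ 1 = 1
1 ∈ {1}.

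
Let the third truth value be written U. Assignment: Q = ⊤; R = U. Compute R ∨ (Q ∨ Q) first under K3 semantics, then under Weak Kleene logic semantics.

⊤; U

In K3: Q ∨ Q = ⊤ ∨ ⊤ = ⊤
R ∨ (Q ∨ Q) = U ∨ ⊤ = ⊤
In Weak Kleene logic: Q ∨ Q = ⊤ ∨ ⊤ = ⊤
R ∨ (Q ∨ Q) = U ∨ ⊤ = U
They differ because K3 and Weak Kleene logic treat U differently under the binary connectives.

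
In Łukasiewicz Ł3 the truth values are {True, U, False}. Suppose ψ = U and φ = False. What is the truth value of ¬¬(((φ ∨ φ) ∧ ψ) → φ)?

True

φ ∨ φ = False ∨ False = False
(φ ∨ φ) ∧ ψ = False ∧ U = False
((φ ∨ φ) ∧ ψ) → φ = False → False = True
¬(((φ ∨ φ) ∧ ψ) → φ) = ¬True = False
¬¬(((φ ∨ φ) ∧ ψ) → φ) = ¬False = True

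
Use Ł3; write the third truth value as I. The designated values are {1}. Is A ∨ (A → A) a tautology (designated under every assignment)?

Every assignment of A over {1, I, 0} gives a value in {1}.
In particular, with A=I: A ∨ (A → A) = 1.

Yes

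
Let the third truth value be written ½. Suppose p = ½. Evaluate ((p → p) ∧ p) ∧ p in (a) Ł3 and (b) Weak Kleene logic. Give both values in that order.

In Ł3: p → p = ½ → ½ = true  [min(1, 1−½+½)]
(p → p) ∧ p = true ∧ ½ = ½
((p → p) ∧ p) ∧ p = ½ ∧ ½ = ½
In Weak Kleene logic: p → p = ½ → ½ = ½
(p → p) ∧ p = ½ ∧ ½ = ½
((p → p) ∧ p) ∧ p = ½ ∧ ½ = ½

½; ½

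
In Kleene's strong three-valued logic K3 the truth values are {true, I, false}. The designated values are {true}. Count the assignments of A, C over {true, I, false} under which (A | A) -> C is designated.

Of the 9 assignments, 5 give a value in {true}.

5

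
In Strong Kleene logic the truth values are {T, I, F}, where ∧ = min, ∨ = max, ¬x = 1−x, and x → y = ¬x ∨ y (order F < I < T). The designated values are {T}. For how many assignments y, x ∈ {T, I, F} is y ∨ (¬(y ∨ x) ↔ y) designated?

Designated under: (y=T, x=T); (y=T, x=I); (y=T, x=F); (y=F, x=T).

4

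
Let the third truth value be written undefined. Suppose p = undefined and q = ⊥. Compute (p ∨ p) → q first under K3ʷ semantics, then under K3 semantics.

In K3ʷ: p ∨ p = undefined ∨ undefined = undefined
(p ∨ p) → q = undefined → ⊥ = undefined
In K3: p ∨ p = undefined ∨ undefined = undefined
(p ∨ p) → q = undefined → ⊥ = undefined

undefined; undefined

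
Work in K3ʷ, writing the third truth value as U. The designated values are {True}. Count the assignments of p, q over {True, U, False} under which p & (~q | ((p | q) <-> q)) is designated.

Designated under: (p=True, q=True); (p=True, q=False).

2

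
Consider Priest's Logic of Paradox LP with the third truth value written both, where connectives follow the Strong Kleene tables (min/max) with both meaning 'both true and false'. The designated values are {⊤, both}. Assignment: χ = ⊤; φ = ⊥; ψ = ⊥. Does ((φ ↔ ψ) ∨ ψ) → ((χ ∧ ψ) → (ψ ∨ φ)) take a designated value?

φ ↔ ψ = ⊥ ↔ ⊥ = ⊤
(φ ↔ ψ) ∨ ψ = ⊤ ∨ ⊥ = ⊤
χ ∧ ψ = ⊤ ∧ ⊥ = ⊥
ψ ∨ φ = ⊥ ∨ ⊥ = ⊥
(χ ∧ ψ) → (ψ ∨ φ) = ⊥ → ⊥ = ⊤
((φ ↔ ψ) ∨ ψ) → ((χ ∧ ψ) → (ψ ∨ φ)) = ⊤ → ⊤ = ⊤
⊤ ∈ {⊤, both}.

Yes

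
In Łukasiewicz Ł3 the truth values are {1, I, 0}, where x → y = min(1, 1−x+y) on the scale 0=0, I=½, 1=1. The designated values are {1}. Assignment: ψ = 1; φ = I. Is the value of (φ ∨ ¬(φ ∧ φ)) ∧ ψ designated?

No

φ ∧ φ = I ∧ I = I
¬(φ ∧ φ) = ¬I = I
φ ∨ ¬(φ ∧ φ) = I ∨ I = I
(φ ∨ ¬(φ ∧ φ)) ∧ ψ = I ∧ 1 = I
I ∉ {1}.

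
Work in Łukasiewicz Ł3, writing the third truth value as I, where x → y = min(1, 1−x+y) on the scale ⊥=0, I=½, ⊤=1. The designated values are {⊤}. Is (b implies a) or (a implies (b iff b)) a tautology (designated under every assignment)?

Every assignment of b, a over {⊤, I, ⊥} gives a value in {⊤}.
In particular, with b=I, a=I: (b implies a) or (a implies (b iff b)) = ⊤.

Yes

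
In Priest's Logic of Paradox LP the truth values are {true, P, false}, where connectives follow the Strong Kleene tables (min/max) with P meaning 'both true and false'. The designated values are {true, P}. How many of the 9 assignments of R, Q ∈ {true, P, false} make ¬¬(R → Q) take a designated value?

Of the 9 assignments, 8 give a value in {true, P}.

8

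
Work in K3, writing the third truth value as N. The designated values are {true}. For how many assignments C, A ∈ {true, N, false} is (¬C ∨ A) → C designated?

3

Designated under: (C=true, A=true); (C=true, A=N); (C=true, A=false).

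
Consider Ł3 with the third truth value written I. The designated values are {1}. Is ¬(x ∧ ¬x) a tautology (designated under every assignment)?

Countermodel: x=I gives I, which is not designated.

No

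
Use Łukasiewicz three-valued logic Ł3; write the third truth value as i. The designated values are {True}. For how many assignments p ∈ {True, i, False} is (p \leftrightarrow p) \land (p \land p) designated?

p=True: True ✓
p=i: i ·
p=False: False ·

1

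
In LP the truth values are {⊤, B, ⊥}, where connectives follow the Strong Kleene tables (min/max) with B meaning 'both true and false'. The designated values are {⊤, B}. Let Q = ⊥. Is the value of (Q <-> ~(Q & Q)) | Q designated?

Q & Q = ⊥ & ⊥ = ⊥
~(Q & Q) = ~⊥ = ⊤
Q <-> ~(Q & Q) = ⊥ <-> ⊤ = ⊥
(Q <-> ~(Q & Q)) | Q = ⊥ | ⊥ = ⊥
⊥ ∉ {⊤, B}.

No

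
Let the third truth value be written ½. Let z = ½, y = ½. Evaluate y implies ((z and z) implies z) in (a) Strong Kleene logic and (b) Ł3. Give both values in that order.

½; ⊤

In Strong Kleene logic: z and z = ½ and ½ = ½
(z and z) implies z = ½ implies ½ = ½  [not ½ or ½]
y implies ((z and z) implies z) = ½ implies ½ = ½
In Ł3: z and z = ½ and ½ = ½
(z and z) implies z = ½ implies ½ = ⊤  [min(1, 1−½+½)]
y implies ((z and z) implies z) = ½ implies ⊤ = ⊤
They differ because Strong Kleene logic and Ł3 treat ½ differently under implication.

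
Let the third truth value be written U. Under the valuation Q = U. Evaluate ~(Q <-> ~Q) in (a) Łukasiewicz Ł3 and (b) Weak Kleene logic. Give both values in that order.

0; U

In Łukasiewicz Ł3: ~Q = ~U = U
Q <-> ~Q = U <-> U = 1  [1 − |½−½|]
~(Q <-> ~Q) = ~1 = 0
In Weak Kleene logic: ~Q = ~U = U
Q <-> ~Q = U <-> U = U
~(Q <-> ~Q) = ~U = U
They differ because Łukasiewicz Ł3 and Weak Kleene logic treat U differently under the binary connectives.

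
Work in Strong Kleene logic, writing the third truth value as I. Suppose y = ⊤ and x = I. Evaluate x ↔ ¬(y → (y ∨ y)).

y ∨ y = ⊤ ∨ ⊤ = ⊤
y → (y ∨ y) = ⊤ → ⊤ = ⊤
¬(y → (y ∨ y)) = ¬⊤ = ⊥
x ↔ ¬(y → (y ∨ y)) = I ↔ ⊥ = I

I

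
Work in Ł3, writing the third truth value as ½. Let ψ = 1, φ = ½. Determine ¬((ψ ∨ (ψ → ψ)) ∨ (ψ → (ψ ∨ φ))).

ψ → ψ = 1 → 1 = 1
ψ ∨ (ψ → ψ) = 1 ∨ 1 = 1
ψ ∨ φ = 1 ∨ ½ = 1
ψ → (ψ ∨ φ) = 1 → 1 = 1
(ψ ∨ (ψ → ψ)) ∨ (ψ → (ψ ∨ φ)) = 1 ∨ 1 = 1
¬((ψ ∨ (ψ → ψ)) ∨ (ψ → (ψ ∨ φ))) = ¬1 = 0

0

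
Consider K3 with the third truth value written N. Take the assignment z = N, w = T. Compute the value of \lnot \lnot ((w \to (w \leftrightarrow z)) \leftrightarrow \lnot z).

N

w \leftrightarrow z = T \leftrightarrow N = N
w \to (w \leftrightarrow z) = T \to N = N  [\lnot T \lor N]
\lnot z = \lnot N = N
(w \to (w \leftrightarrow z)) \leftrightarrow \lnot z = N \leftrightarrow N = N
\lnot ((w \to (w \leftrightarrow z)) \leftrightarrow \lnot z) = \lnot N = N
\lnot \lnot ((w \to (w \leftrightarrow z)) \leftrightarrow \lnot z) = \lnot N = N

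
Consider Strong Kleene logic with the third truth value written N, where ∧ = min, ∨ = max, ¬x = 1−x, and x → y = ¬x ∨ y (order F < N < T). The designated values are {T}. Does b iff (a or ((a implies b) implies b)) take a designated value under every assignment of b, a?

Countermodel: b=N, a=T gives N, which is not designated.

No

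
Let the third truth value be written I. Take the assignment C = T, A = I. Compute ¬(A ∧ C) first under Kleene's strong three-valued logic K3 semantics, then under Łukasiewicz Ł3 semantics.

I; I

In Kleene's strong three-valued logic K3: A ∧ C = I ∧ T = I
¬(A ∧ C) = ¬I = I
In Łukasiewicz Ł3: A ∧ C = I ∧ T = I
¬(A ∧ C) = ¬I = I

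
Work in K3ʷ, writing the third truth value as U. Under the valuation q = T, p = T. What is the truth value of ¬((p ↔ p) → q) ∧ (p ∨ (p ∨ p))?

p ↔ p = T ↔ T = T
(p ↔ p) → q = T → T = T
¬((p ↔ p) → q) = ¬T = F
p ∨ p = T ∨ T = T
p ∨ (p ∨ p) = T ∨ T = T
¬((p ↔ p) → q) ∧ (p ∨ (p ∨ p)) = F ∧ T = F

F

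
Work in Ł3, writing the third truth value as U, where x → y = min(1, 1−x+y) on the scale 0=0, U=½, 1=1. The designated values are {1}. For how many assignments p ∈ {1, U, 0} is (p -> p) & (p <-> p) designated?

p=1: 1 ✓
p=U: 1 ✓
p=0: 1 ✓

3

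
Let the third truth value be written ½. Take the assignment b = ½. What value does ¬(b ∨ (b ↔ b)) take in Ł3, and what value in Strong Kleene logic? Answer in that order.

In Ł3: b ↔ b = ½ ↔ ½ = true  [1 − |½−½|]
b ∨ (b ↔ b) = ½ ∨ true = true
¬(b ∨ (b ↔ b)) = ¬true = false
In Strong Kleene logic: b ↔ b = ½ ↔ ½ = ½
b ∨ (b ↔ b) = ½ ∨ ½ = ½
¬(b ∨ (b ↔ b)) = ¬½ = ½
They differ because Ł3 and Strong Kleene logic treat ½ differently under implication.

false; ½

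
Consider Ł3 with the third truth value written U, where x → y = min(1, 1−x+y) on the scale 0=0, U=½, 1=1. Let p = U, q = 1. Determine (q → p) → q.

q → p = 1 → U = U  [min(1, 1−1+½)]
(q → p) → q = U → 1 = 1

1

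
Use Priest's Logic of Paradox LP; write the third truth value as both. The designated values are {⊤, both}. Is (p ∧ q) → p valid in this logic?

Yes

Every assignment of p, q over {⊤, both, ⊥} gives a value in {⊤, both}.
In particular, with p=both, q=both: (p ∧ q) → p = both.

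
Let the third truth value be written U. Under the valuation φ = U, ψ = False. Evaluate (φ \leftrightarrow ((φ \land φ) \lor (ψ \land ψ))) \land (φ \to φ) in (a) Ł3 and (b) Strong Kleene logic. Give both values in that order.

True; U

In Ł3: φ \land φ = U \land U = U
ψ \land ψ = False \land False = False
(φ \land φ) \lor (ψ \land ψ) = U \lor False = U
φ \leftrightarrow ((φ \land φ) \lor (ψ \land ψ)) = U \leftrightarrow U = True  [1 − |½−½|]
φ \to φ = U \to U = True
(φ \leftrightarrow ((φ \land φ) \lor (ψ \land ψ))) \land (φ \to φ) = True \land True = True
In Strong Kleene logic: φ \land φ = U \land U = U
ψ \land ψ = False \land False = False
(φ \land φ) \lor (ψ \land ψ) = U \lor False = U
φ \leftrightarrow ((φ \land φ) \lor (ψ \land ψ)) = U \leftrightarrow U = U
φ \to φ = U \to U = U  [\lnot U \lor U]
(φ \leftrightarrow ((φ \land φ) \lor (ψ \land ψ))) \land (φ \to φ) = U \land U = U
They differ because Ł3 and Strong Kleene logic treat U differently under implication.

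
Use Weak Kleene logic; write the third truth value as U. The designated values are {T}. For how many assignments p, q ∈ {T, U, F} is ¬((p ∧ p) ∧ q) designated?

Designated under: (p=T, q=F); (p=F, q=T); (p=F, q=F).

3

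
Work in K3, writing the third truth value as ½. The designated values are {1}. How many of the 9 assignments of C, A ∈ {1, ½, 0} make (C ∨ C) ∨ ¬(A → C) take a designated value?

4

Designated under: (C=1, A=1); (C=1, A=½); (C=1, A=0); (C=0, A=1).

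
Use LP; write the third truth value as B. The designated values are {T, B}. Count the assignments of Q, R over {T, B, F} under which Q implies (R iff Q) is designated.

Of the 9 assignments, 8 give a value in {T, B}.

8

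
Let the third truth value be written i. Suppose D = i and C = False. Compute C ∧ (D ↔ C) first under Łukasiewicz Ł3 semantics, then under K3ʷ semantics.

False; i

In Łukasiewicz Ł3: D ↔ C = i ↔ False = i  [1 − |½−0|]
C ∧ (D ↔ C) = False ∧ i = False
In K3ʷ: D ↔ C = i ↔ False = i
C ∧ (D ↔ C) = False ∧ i = i
They differ because Łukasiewicz Ł3 and K3ʷ treat i differently under the binary connectives.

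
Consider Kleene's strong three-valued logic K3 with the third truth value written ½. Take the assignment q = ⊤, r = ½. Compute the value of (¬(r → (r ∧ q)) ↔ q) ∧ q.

½

r ∧ q = ½ ∧ ⊤ = ½
r → (r ∧ q) = ½ → ½ = ½  [¬½ ∨ ½]
¬(r → (r ∧ q)) = ¬½ = ½
¬(r → (r ∧ q)) ↔ q = ½ ↔ ⊤ = ½
(¬(r → (r ∧ q)) ↔ q) ∧ q = ½ ∧ ⊤ = ½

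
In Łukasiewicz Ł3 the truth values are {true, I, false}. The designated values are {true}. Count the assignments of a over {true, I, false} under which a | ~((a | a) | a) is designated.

a=true: true ✓
a=I: I ·
a=false: true ✓

2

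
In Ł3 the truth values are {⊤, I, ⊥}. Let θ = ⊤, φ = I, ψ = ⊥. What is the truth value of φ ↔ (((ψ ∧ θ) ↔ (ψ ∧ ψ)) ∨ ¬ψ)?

ψ ∧ θ = ⊥ ∧ ⊤ = ⊥
ψ ∧ ψ = ⊥ ∧ ⊥ = ⊥
(ψ ∧ θ) ↔ (ψ ∧ ψ) = ⊥ ↔ ⊥ = ⊤
¬ψ = ¬⊥ = ⊤
((ψ ∧ θ) ↔ (ψ ∧ ψ)) ∨ ¬ψ = ⊤ ∨ ⊤ = ⊤
φ ↔ (((ψ ∧ θ) ↔ (ψ ∧ ψ)) ∨ ¬ψ) = I ↔ ⊤ = I  [1 − |½−1|]

I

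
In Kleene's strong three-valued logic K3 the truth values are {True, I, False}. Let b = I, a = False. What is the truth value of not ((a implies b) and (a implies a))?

a implies b = False implies I = True  [not False or I]
a implies a = False implies False = True
(a implies b) and (a implies a) = True and True = True
not ((a implies b) and (a implies a)) = not True = False

False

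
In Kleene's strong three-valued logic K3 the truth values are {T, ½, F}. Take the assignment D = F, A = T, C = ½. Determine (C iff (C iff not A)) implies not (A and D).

T

not A = not T = F
C iff not A = ½ iff F = ½
C iff (C iff not A) = ½ iff ½ = ½
A and D = T and F = F
not (A and D) = not F = T
(C iff (C iff not A)) implies not (A and D) = ½ implies T = T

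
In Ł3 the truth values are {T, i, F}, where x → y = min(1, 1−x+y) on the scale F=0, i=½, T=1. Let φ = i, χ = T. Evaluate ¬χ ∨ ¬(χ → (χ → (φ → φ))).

F

¬χ = ¬T = F
φ → φ = i → i = T
χ → (φ → φ) = T → T = T
χ → (χ → (φ → φ)) = T → T = T
¬(χ → (χ → (φ → φ))) = ¬T = F
¬χ ∨ ¬(χ → (χ → (φ → φ))) = F ∨ F = F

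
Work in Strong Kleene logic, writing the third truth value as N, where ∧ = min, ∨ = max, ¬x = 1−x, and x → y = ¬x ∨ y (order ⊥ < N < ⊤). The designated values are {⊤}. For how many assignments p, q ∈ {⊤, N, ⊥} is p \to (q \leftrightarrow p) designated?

4

Designated under: (p=⊤, q=⊤); (p=⊥, q=⊤); (p=⊥, q=N); (p=⊥, q=⊥).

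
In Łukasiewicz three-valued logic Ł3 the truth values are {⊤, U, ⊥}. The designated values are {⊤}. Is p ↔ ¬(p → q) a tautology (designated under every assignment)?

No

Countermodel: p=⊤, q=⊤ gives ⊥, which is not designated.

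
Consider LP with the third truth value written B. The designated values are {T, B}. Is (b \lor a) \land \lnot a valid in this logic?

Countermodel: b=T, a=T gives F, which is not designated.

No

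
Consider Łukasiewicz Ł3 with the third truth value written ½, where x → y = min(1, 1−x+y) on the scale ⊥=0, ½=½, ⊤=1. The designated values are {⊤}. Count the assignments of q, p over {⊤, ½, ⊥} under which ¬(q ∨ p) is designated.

1

Designated under: (q=⊥, p=⊥).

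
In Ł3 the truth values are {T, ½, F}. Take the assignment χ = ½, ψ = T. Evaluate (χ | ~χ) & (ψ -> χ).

~χ = ~½ = ½
χ | ~χ = ½ | ½ = ½
ψ -> χ = T -> ½ = ½  [min(1, 1−1+½)]
(χ | ~χ) & (ψ -> χ) = ½ & ½ = ½

½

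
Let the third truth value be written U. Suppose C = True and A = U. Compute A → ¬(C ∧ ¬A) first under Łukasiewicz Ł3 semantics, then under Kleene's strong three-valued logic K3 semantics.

True; U

In Łukasiewicz Ł3: ¬A = ¬U = U
C ∧ ¬A = True ∧ U = U
¬(C ∧ ¬A) = ¬U = U
A → ¬(C ∧ ¬A) = U → U = True  [min(1, 1−½+½)]
In Kleene's strong three-valued logic K3: ¬A = ¬U = U
C ∧ ¬A = True ∧ U = U
¬(C ∧ ¬A) = ¬U = U
A → ¬(C ∧ ¬A) = U → U = U  [¬U ∨ U]
They differ because Łukasiewicz Ł3 and Kleene's strong three-valued logic K3 treat U differently under implication.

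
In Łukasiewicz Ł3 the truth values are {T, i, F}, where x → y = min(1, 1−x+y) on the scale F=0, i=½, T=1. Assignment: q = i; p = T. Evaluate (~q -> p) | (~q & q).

~q = ~i = i
~q -> p = i -> T = T
~q = ~i = i
~q & q = i & i = i
(~q -> p) | (~q & q) = T | i = T

T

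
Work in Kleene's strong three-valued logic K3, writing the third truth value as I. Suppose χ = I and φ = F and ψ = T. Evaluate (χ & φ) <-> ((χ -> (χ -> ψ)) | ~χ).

F

χ & φ = I & F = F
χ -> ψ = I -> T = T  [~I | T]
χ -> (χ -> ψ) = I -> T = T
~χ = ~I = I
(χ -> (χ -> ψ)) | ~χ = T | I = T
(χ & φ) <-> ((χ -> (χ -> ψ)) | ~χ) = F <-> T = F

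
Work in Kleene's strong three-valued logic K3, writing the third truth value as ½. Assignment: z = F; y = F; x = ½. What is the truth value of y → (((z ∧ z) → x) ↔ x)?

z ∧ z = F ∧ F = F
(z ∧ z) → x = F → ½ = T  [¬F ∨ ½]
((z ∧ z) → x) ↔ x = T ↔ ½ = ½
y → (((z ∧ z) → x) ↔ x) = F → ½ = T

T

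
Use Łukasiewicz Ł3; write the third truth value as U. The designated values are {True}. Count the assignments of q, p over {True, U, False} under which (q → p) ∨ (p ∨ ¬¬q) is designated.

8

Of the 9 assignments, 8 give a value in {True}.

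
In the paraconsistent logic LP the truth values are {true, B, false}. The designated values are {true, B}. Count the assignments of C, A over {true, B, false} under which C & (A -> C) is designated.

6

Of the 9 assignments, 6 give a value in {true, B}.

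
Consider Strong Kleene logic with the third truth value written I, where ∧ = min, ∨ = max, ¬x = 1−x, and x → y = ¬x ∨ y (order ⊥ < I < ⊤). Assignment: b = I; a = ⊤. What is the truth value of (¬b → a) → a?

¬b = ¬I = I
¬b → a = I → ⊤ = ⊤  [¬I ∨ ⊤]
(¬b → a) → a = ⊤ → ⊤ = ⊤

⊤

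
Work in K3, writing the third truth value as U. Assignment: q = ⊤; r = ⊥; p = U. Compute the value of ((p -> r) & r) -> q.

p -> r = U -> ⊥ = U
(p -> r) & r = U & ⊥ = ⊥
((p -> r) & r) -> q = ⊥ -> ⊤ = ⊤

⊤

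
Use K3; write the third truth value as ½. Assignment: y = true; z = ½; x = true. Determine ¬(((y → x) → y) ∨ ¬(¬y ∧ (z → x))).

y → x = true → true = true
(y → x) → y = true → true = true
¬y = ¬true = false
z → x = ½ → true = true
¬y ∧ (z → x) = false ∧ true = false
¬(¬y ∧ (z → x)) = ¬false = true
((y → x) → y) ∨ ¬(¬y ∧ (z → x)) = true ∨ true = true
¬(((y → x) → y) ∨ ¬(¬y ∧ (z → x))) = ¬true = false

false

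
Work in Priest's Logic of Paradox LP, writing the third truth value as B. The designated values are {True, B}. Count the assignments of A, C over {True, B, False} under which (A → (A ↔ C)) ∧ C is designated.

6

Of the 9 assignments, 6 give a value in {True, B}.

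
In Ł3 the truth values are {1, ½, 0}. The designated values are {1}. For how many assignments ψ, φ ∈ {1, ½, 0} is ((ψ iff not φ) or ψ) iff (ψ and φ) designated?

Designated under: (ψ=1, φ=1); (ψ=½, φ=1); (ψ=0, φ=0).

3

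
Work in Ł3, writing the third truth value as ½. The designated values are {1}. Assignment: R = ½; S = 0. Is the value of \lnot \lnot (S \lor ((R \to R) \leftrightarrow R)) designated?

No

R \to R = ½ \to ½ = 1  [min(1, 1−½+½)]
(R \to R) \leftrightarrow R = 1 \leftrightarrow ½ = ½
S \lor ((R \to R) \leftrightarrow R) = 0 \lor ½ = ½
\lnot (S \lor ((R \to R) \leftrightarrow R)) = \lnot ½ = ½
\lnot \lnot (S \lor ((R \to R) \leftrightarrow R)) = \lnot ½ = ½
½ ∉ {1}.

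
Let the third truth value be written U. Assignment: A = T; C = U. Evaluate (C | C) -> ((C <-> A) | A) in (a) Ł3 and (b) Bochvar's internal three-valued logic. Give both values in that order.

T; U

In Ł3: C | C = U | U = U
C <-> A = U <-> T = U
(C <-> A) | A = U | T = T
(C | C) -> ((C <-> A) | A) = U -> T = T
In Bochvar's internal three-valued logic: C | C = U | U = U
C <-> A = U <-> T = U
(C <-> A) | A = U | T = U
(C | C) -> ((C <-> A) | A) = U -> U = U  [any arg is the third value ⇒ result is the third value]
They differ because Ł3 and Bochvar's internal three-valued logic treat U differently under the binary connectives.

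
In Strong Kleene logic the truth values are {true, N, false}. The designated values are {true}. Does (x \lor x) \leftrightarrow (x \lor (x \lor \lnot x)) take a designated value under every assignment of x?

Countermodel: x=N gives N, which is not designated.

No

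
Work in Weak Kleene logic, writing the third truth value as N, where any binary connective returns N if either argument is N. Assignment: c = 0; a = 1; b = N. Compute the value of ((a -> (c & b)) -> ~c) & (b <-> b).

N

c & b = 0 & N = N
a -> (c & b) = 1 -> N = N  [any arg is the third value ⇒ result is the third value]
~c = ~0 = 1
(a -> (c & b)) -> ~c = N -> 1 = N
b <-> b = N <-> N = N
((a -> (c & b)) -> ~c) & (b <-> b) = N & N = N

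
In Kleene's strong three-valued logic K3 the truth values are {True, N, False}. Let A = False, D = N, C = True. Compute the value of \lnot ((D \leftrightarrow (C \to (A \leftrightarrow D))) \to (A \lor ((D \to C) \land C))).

False

A \leftrightarrow D = False \leftrightarrow N = N
C \to (A \leftrightarrow D) = True \to N = N
D \leftrightarrow (C \to (A \leftrightarrow D)) = N \leftrightarrow N = N
D \to C = N \to True = True
(D \to C) \land C = True \land True = True
A \lor ((D \to C) \land C) = False \lor True = True
(D \leftrightarrow (C \to (A \leftrightarrow D))) \to (A \lor ((D \to C) \land C)) = N \to True = True
\lnot ((D \leftrightarrow (C \to (A \leftrightarrow D))) \to (A \lor ((D \to C) \land C))) = \lnot True = False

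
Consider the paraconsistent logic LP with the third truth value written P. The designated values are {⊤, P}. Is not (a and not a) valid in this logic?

Yes

Every assignment of a over {⊤, P, ⊥} gives a value in {⊤, P}.
In particular, with a=P: not (a and not a) = P.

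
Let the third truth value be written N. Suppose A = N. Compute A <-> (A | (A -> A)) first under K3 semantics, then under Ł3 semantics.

N; N

In K3: A -> A = N -> N = N
A | (A -> A) = N | N = N
A <-> (A | (A -> A)) = N <-> N = N
In Ł3: A -> A = N -> N = True  [min(1, 1−½+½)]
A | (A -> A) = N | True = True
A <-> (A | (A -> A)) = N <-> True = N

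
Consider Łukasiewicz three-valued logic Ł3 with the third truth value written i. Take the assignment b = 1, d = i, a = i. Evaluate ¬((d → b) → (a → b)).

0

d → b = i → 1 = 1  [min(1, 1−½+1)]
a → b = i → 1 = 1
(d → b) → (a → b) = 1 → 1 = 1
¬((d → b) → (a → b)) = ¬1 = 0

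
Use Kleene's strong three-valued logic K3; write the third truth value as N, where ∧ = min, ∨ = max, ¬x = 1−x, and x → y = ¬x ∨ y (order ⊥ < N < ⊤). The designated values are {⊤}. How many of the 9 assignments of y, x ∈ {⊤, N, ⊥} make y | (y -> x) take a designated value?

Of the 9 assignments, 7 give a value in {⊤}.

7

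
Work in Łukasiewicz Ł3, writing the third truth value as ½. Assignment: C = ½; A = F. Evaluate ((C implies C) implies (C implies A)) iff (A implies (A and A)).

C implies C = ½ implies ½ = T  [min(1, 1−½+½)]
C implies A = ½ implies F = ½
(C implies C) implies (C implies A) = T implies ½ = ½
A and A = F and F = F
A implies (A and A) = F implies F = T
((C implies C) implies (C implies A)) iff (A implies (A and A)) = ½ iff T = ½

½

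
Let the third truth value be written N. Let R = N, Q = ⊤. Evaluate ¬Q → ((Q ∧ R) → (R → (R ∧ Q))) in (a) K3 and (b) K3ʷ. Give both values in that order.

⊤; N

In K3: ¬Q = ¬⊤ = ⊥
Q ∧ R = ⊤ ∧ N = N
R ∧ Q = N ∧ ⊤ = N
R → (R ∧ Q) = N → N = N
(Q ∧ R) → (R → (R ∧ Q)) = N → N = N
¬Q → ((Q ∧ R) → (R → (R ∧ Q))) = ⊥ → N = ⊤
In K3ʷ: ¬Q = ¬⊤ = ⊥
Q ∧ R = ⊤ ∧ N = N
R ∧ Q = N ∧ ⊤ = N
R → (R ∧ Q) = N → N = N  [any arg is the third value ⇒ result is the third value]
(Q ∧ R) → (R → (R ∧ Q)) = N → N = N
¬Q → ((Q ∧ R) → (R → (R ∧ Q))) = ⊥ → N = N
They differ because K3 and K3ʷ treat N differently under the binary connectives.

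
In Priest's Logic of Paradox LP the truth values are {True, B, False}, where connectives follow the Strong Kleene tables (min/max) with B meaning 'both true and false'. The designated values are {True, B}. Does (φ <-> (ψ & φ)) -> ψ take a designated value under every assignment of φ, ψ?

No

Countermodel: φ=False, ψ=False gives False, which is not designated.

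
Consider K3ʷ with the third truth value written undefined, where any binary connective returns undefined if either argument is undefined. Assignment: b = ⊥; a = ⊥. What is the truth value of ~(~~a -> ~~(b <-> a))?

⊥

~a = ~⊥ = ⊤
~~a = ~⊤ = ⊥
b <-> a = ⊥ <-> ⊥ = ⊤
~(b <-> a) = ~⊤ = ⊥
~~(b <-> a) = ~⊥ = ⊤
~~a -> ~~(b <-> a) = ⊥ -> ⊤ = ⊤
~(~~a -> ~~(b <-> a)) = ~⊤ = ⊥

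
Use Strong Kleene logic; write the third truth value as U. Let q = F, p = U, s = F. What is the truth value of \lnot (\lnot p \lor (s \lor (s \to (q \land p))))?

F

\lnot p = \lnot U = U
q \land p = F \land U = F
s \to (q \land p) = F \to F = T
s \lor (s \to (q \land p)) = F \lor T = T
\lnot p \lor (s \lor (s \to (q \land p))) = U \lor T = T
\lnot (\lnot p \lor (s \lor (s \to (q \land p)))) = \lnot T = F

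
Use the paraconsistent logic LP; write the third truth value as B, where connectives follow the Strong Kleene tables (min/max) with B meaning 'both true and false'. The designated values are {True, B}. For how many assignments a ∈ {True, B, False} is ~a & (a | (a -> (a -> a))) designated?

2

a=True: False ·
a=B: B ✓
a=False: True ✓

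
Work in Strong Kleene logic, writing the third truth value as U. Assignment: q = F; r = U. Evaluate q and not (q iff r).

F

q iff r = F iff U = U
not (q iff r) = not U = U
q and not (q iff r) = F and U = F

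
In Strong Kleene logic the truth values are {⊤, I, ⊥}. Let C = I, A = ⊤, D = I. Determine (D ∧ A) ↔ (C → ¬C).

D ∧ A = I ∧ ⊤ = I
¬C = ¬I = I
C → ¬C = I → I = I  [¬I ∨ I]
(D ∧ A) ↔ (C → ¬C) = I ↔ I = I

I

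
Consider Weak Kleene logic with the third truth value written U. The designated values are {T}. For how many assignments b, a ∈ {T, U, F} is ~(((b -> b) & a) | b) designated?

Designated under: (b=F, a=F).

1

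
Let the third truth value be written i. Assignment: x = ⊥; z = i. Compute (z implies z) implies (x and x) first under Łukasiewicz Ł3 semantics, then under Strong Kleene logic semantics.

In Łukasiewicz Ł3: z implies z = i implies i = ⊤
x and x = ⊥ and ⊥ = ⊥
(z implies z) implies (x and x) = ⊤ implies ⊥ = ⊥
In Strong Kleene logic: z implies z = i implies i = i
x and x = ⊥ and ⊥ = ⊥
(z implies z) implies (x and x) = i implies ⊥ = i
They differ because Łukasiewicz Ł3 and Strong Kleene logic treat i differently under implication.

⊥; i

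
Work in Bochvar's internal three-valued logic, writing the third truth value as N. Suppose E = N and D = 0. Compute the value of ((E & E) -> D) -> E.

N

E & E = N & N = N
(E & E) -> D = N -> 0 = N  [any arg is the third value ⇒ result is the third value]
((E & E) -> D) -> E = N -> N = N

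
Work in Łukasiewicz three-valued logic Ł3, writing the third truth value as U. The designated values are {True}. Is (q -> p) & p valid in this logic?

No

Countermodel: q=True, p=U gives U, which is not designated.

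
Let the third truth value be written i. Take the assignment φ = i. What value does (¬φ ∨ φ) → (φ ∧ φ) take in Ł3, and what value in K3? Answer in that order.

T; i

In Ł3: ¬φ = ¬i = i
¬φ ∨ φ = i ∨ i = i
φ ∧ φ = i ∧ i = i
(¬φ ∨ φ) → (φ ∧ φ) = i → i = T
In K3: ¬φ = ¬i = i
¬φ ∨ φ = i ∨ i = i
φ ∧ φ = i ∧ i = i
(¬φ ∨ φ) → (φ ∧ φ) = i → i = i
They differ because Ł3 and K3 treat i differently under implication.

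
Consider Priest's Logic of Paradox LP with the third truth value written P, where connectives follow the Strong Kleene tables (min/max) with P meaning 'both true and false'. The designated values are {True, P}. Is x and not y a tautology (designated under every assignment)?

Countermodel: x=True, y=True gives False, which is not designated.

No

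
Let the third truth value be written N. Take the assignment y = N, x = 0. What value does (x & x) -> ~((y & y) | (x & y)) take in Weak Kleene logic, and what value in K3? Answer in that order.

In Weak Kleene logic: x & x = 0 & 0 = 0
y & y = N & N = N
x & y = 0 & N = N
(y & y) | (x & y) = N | N = N
~((y & y) | (x & y)) = ~N = N
(x & x) -> ~((y & y) | (x & y)) = 0 -> N = N
In K3: x & x = 0 & 0 = 0
y & y = N & N = N
x & y = 0 & N = 0
(y & y) | (x & y) = N | 0 = N
~((y & y) | (x & y)) = ~N = N
(x & x) -> ~((y & y) | (x & y)) = 0 -> N = 1
They differ because Weak Kleene logic and K3 treat N differently under the binary connectives.

N; 1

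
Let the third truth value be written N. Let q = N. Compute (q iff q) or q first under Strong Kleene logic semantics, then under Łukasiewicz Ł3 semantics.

In Strong Kleene logic: q iff q = N iff N = N
(q iff q) or q = N or N = N
In Łukasiewicz Ł3: q iff q = N iff N = 1  [1 − |½−½|]
(q iff q) or q = 1 or N = 1
They differ because Strong Kleene logic and Łukasiewicz Ł3 treat N differently under implication.

N; 1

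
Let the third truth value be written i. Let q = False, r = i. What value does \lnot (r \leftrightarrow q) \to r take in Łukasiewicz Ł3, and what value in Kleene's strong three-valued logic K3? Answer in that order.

In Łukasiewicz Ł3: r \leftrightarrow q = i \leftrightarrow False = i  [1 − |½−0|]
\lnot (r \leftrightarrow q) = \lnot i = i
\lnot (r \leftrightarrow q) \to r = i \to i = True
In Kleene's strong three-valued logic K3: r \leftrightarrow q = i \leftrightarrow False = i
\lnot (r \leftrightarrow q) = \lnot i = i
\lnot (r \leftrightarrow q) \to r = i \to i = i
They differ because Łukasiewicz Ł3 and Kleene's strong three-valued logic K3 treat i differently under implication.

True; i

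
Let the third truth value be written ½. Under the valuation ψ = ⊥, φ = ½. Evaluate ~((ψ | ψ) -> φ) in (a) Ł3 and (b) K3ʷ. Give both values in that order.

In Ł3: ψ | ψ = ⊥ | ⊥ = ⊥
(ψ | ψ) -> φ = ⊥ -> ½ = ⊤  [min(1, 1−0+½)]
~((ψ | ψ) -> φ) = ~⊤ = ⊥
In K3ʷ: ψ | ψ = ⊥ | ⊥ = ⊥
(ψ | ψ) -> φ = ⊥ -> ½ = ½  [any arg is the third value ⇒ result is the third value]
~((ψ | ψ) -> φ) = ~½ = ½
They differ because Ł3 and K3ʷ treat ½ differently under the binary connectives.

⊥; ½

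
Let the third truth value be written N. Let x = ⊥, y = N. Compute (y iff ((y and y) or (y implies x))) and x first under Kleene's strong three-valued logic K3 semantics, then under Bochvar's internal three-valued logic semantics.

⊥; N

In Kleene's strong three-valued logic K3: y and y = N and N = N
y implies x = N implies ⊥ = N  [not N or ⊥]
(y and y) or (y implies x) = N or N = N
y iff ((y and y) or (y implies x)) = N iff N = N
(y iff ((y and y) or (y implies x))) and x = N and ⊥ = ⊥
In Bochvar's internal three-valued logic: y and y = N and N = N
y implies x = N implies ⊥ = N  [any arg is the third value ⇒ result is the third value]
(y and y) or (y implies x) = N or N = N
y iff ((y and y) or (y implies x)) = N iff N = N
(y iff ((y and y) or (y implies x))) and x = N and ⊥ = N
They differ because Kleene's strong three-valued logic K3 and Bochvar's internal three-valued logic treat N differently under the binary connectives.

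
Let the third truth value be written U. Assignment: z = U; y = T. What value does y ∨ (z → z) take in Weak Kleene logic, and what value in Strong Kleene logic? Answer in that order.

U; T

In Weak Kleene logic: z → z = U → U = U  [any arg is the third value ⇒ result is the third value]
y ∨ (z → z) = T ∨ U = U
In Strong Kleene logic: z → z = U → U = U
y ∨ (z → z) = T ∨ U = T
They differ because Weak Kleene logic and Strong Kleene logic treat U differently under the binary connectives.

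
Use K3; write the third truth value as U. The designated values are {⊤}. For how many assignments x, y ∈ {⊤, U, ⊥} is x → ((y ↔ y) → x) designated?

6

Of the 9 assignments, 6 give a value in {⊤}.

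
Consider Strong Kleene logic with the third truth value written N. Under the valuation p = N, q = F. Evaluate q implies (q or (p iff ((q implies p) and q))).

T

q implies p = F implies N = T  [not F or N]
(q implies p) and q = T and F = F
p iff ((q implies p) and q) = N iff F = N
q or (p iff ((q implies p) and q)) = F or N = N
q implies (q or (p iff ((q implies p) and q))) = F implies N = T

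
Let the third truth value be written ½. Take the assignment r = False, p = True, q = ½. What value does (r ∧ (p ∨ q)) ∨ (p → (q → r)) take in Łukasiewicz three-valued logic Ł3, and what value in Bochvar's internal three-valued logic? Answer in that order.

In Łukasiewicz three-valued logic Ł3: p ∨ q = True ∨ ½ = True
r ∧ (p ∨ q) = False ∧ True = False
q → r = ½ → False = ½  [min(1, 1−½+0)]
p → (q → r) = True → ½ = ½
(r ∧ (p ∨ q)) ∨ (p → (q → r)) = False ∨ ½ = ½
In Bochvar's internal three-valued logic: p ∨ q = True ∨ ½ = ½
r ∧ (p ∨ q) = False ∧ ½ = ½
q → r = ½ → False = ½
p → (q → r) = True → ½ = ½
(r ∧ (p ∨ q)) ∨ (p → (q → r)) = ½ ∨ ½ = ½

½; ½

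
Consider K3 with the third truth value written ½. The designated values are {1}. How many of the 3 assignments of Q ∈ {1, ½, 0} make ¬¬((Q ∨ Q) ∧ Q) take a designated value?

Q=1: 1 ✓
Q=½: ½ ·
Q=0: 0 ·

1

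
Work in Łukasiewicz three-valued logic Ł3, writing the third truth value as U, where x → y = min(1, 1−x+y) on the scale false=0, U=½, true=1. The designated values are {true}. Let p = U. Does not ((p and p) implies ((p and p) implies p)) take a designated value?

No

p and p = U and U = U
p and p = U and U = U
(p and p) implies p = U implies U = true  [min(1, 1−½+½)]
(p and p) implies ((p and p) implies p) = U implies true = true
not ((p and p) implies ((p and p) implies p)) = not true = false
false ∉ {true}.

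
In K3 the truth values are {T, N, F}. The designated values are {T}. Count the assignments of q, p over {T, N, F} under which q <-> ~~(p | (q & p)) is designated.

2

Designated under: (q=T, p=T); (q=F, p=F).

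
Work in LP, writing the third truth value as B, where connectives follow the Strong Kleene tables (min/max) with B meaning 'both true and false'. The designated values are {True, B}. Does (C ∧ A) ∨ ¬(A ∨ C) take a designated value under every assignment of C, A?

Countermodel: C=True, A=False gives False, which is not designated.

No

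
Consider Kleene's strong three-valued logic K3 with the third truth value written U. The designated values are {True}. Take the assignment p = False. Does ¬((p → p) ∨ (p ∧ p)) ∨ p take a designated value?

p → p = False → False = True
p ∧ p = False ∧ False = False
(p → p) ∨ (p ∧ p) = True ∨ False = True
¬((p → p) ∨ (p ∧ p)) = ¬True = False
¬((p → p) ∨ (p ∧ p)) ∨ p = False ∨ False = False
False ∉ {True}.

No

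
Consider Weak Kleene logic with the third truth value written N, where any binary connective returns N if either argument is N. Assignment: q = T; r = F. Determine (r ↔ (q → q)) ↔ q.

F

q → q = T → T = T
r ↔ (q → q) = F ↔ T = F
(r ↔ (q → q)) ↔ q = F ↔ T = F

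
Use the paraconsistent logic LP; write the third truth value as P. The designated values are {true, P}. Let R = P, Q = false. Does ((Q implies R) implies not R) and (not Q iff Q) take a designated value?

No

Q implies R = false implies P = true  [not false or P]
not R = not P = P
(Q implies R) implies not R = true implies P = P
not Q = not false = true
not Q iff Q = true iff false = false
((Q implies R) implies not R) and (not Q iff Q) = P and false = false
false ∉ {true, P}.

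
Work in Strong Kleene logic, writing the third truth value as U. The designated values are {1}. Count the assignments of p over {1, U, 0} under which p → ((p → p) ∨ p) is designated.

2

p=1: 1 ✓
p=U: U ·
p=0: 1 ✓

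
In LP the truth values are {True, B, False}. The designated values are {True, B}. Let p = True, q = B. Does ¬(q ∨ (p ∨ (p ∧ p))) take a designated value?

p ∧ p = True ∧ True = True
p ∨ (p ∧ p) = True ∨ True = True
q ∨ (p ∨ (p ∧ p)) = B ∨ True = True
¬(q ∨ (p ∨ (p ∧ p))) = ¬True = False
False ∉ {True, B}.

No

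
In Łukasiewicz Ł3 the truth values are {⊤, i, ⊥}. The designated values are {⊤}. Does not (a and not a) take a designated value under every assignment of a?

Countermodel: a=i gives i, which is not designated.

No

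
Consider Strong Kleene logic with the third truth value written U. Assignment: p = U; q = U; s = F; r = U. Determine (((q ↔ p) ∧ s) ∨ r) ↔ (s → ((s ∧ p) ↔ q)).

U

q ↔ p = U ↔ U = U
(q ↔ p) ∧ s = U ∧ F = F
((q ↔ p) ∧ s) ∨ r = F ∨ U = U
s ∧ p = F ∧ U = F
(s ∧ p) ↔ q = F ↔ U = U
s → ((s ∧ p) ↔ q) = F → U = T  [¬F ∨ U]
(((q ↔ p) ∧ s) ∨ r) ↔ (s → ((s ∧ p) ↔ q)) = U ↔ T = U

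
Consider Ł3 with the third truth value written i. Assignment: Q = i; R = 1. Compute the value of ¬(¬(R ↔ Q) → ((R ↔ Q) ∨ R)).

R ↔ Q = 1 ↔ i = i  [1 − |1−½|]
¬(R ↔ Q) = ¬i = i
R ↔ Q = 1 ↔ i = i
(R ↔ Q) ∨ R = i ∨ 1 = 1
¬(R ↔ Q) → ((R ↔ Q) ∨ R) = i → 1 = 1
¬(¬(R ↔ Q) → ((R ↔ Q) ∨ R)) = ¬1 = 0

0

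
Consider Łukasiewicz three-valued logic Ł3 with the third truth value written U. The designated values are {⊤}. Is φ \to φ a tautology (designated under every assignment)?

Every assignment of φ over {⊤, U, ⊥} gives a value in {⊤}.
In particular, with φ=U: φ \to φ = ⊤.

Yes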